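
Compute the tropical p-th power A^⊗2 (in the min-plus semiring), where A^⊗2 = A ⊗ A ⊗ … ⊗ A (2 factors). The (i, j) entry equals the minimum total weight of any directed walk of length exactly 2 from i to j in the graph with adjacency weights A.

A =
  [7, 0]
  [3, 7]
A^⊗2 =
  [3, 7]
  [10, 3]

Each entry (A^⊗2)_ij equals the minimum over all length-2 walks i = v_0 → v_1 → … → v_2 = j of Σ_t A[v_t][v_{t+1}]. For example, for (i, j) = (0, 1) we minimise over 2 possible intermediate vertex sequences; the minimum is 7, attained along the walk 0 → 0 → 1.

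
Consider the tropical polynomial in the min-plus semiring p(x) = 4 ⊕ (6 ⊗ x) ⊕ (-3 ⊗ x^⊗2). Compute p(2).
p(2) = 1

A tropical monomial a ⊗ x^⊗i evaluates to a + i · x. Evaluating each term at x = 2:
  Term 0 contributes 4 + 0 · 2 = 4
  Term 1 contributes 6 + 1 · 2 = 8
  Term 2 contributes -3 + 2 · 2 = 1
p(2) = ⊕ of these = min[4, 8, 1] = 1.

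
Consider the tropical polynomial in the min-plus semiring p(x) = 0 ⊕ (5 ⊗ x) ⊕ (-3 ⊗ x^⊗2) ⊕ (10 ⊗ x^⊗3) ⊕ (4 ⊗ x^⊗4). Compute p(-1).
p(-1) = -5

A tropical monomial a ⊗ x^⊗i evaluates to a + i · x. Evaluating each term at x = -1:
  Term 0 contributes 0 + 0 · -1 = 0
  Term 1 contributes 5 + 1 · -1 = 4
  Term 2 contributes -3 + 2 · -1 = -5
  Term 3 contributes 10 + 3 · -1 = 7
  Term 4 contributes 4 + 4 · -1 = 0
p(-1) = ⊕ of these = min[0, 4, -5, 7, 0] = -5.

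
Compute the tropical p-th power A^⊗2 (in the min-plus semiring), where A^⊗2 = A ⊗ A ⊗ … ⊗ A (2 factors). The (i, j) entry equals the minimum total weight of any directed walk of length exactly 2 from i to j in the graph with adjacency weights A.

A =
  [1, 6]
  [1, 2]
A^⊗2 =
  [2, 7]
  [2, 4]

Each entry (A^⊗2)_ij equals the minimum over all length-2 walks i = v_0 → v_1 → … → v_2 = j of Σ_t A[v_t][v_{t+1}]. For example, for (i, j) = (0, 1) we minimise over 2 possible intermediate vertex sequences; the minimum is 7, attained along the walk 0 → 0 → 1.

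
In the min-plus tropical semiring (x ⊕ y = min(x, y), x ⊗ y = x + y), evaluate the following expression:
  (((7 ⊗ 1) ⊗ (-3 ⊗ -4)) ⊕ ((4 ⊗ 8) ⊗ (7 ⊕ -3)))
(((7 ⊗ 1) ⊗ (-3 ⊗ -4)) ⊕ ((4 ⊗ 8) ⊗ (7 ⊕ -3))) = 1

Expand innermost to outermost. Recall ⊕ takes the minimum of its arguments and ⊗ takes their sum. Working out the expression (((7 ⊗ 1) ⊗ (-3 ⊗ -4)) ⊕ ((4 ⊗ 8) ⊗ (7 ⊕ -3))) gives 1.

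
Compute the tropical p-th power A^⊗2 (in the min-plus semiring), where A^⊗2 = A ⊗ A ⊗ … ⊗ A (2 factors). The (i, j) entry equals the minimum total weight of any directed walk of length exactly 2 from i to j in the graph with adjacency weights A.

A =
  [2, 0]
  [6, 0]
A^⊗2 =
  [4, 0]
  [6, 0]

Each entry (A^⊗2)_ij equals the minimum over all length-2 walks i = v_0 → v_1 → … → v_2 = j of Σ_t A[v_t][v_{t+1}]. For example, for (i, j) = (0, 1) we minimise over 2 possible intermediate vertex sequences; the minimum is 0, attained along the walk 0 → 1 → 1.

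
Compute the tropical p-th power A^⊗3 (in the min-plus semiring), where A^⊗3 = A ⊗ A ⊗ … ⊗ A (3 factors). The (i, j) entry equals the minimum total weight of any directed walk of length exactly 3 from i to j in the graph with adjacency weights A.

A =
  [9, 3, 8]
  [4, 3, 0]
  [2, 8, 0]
A^⊗3 =
  [5, 9, 3]
  [2, 5, 0]
  [2, 5, 0]

Each entry (A^⊗3)_ij equals the minimum over all length-3 walks i = v_0 → v_1 → … → v_3 = j of Σ_t A[v_t][v_{t+1}]. For example, for (i, j) = (0, 2) we minimise over 9 possible intermediate vertex sequences; the minimum is 3, attained along the walk 0 → 1 → 2 → 2.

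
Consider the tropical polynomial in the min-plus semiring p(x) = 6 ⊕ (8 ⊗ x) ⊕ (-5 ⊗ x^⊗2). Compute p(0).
p(0) = -5

A tropical monomial a ⊗ x^⊗i evaluates to a + i · x. Evaluating each term at x = 0:
  Term 0 contributes 6 + 0 · 0 = 6
  Term 1 contributes 8 + 1 · 0 = 8
  Term 2 contributes -5 + 2 · 0 = -5
p(0) = ⊕ of these = min[6, 8, -5] = -5.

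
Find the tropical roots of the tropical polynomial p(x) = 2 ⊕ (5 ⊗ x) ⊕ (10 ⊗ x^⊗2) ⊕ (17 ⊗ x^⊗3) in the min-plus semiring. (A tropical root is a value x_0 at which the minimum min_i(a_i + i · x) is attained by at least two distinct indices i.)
Roots: {-7, -5, -3}

Each tropical root is a break point of the lower envelope of the lines y = a_i + i · x (there are 4 lines, with slopes 0, 1, ..., 3). Only the lines that attain the minimum somewhere contribute to roots; other lines are dominated. Here the surviving (envelope) indices are i = 3, i = 2, i = 1, i = 0.
Intersections between consecutive envelope lines give the roots: for adjacent envelope indices i < j the intersection is x = (a_i − a_j) / (j − i). Reading off the sorted break points: {-7, -5, -3}.
Verification: at each break x_0, at least two indices attain the minimum of min_i(a_i + i · x_0).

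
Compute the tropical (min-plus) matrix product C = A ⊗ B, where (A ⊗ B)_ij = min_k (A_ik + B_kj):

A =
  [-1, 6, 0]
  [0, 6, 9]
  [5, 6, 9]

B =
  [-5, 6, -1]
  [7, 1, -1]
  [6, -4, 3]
A ⊗ B =
  [-6, -4, -2]
  [-5, 5, -1]
  [0, 5, 4]

Apply the min-plus product entry-by-entry:
  C[0][0] = min over k of (A[0][0] + B[0][0] = -1 + -5 = -6, A[0][1] + B[1][0] = 6 + 7 = 13, A[0][2] + B[2][0] = 0 + 6 = 6) = -6 (attained at k = 0)
  C[0][1] = min over k of (A[0][0] + B[0][1] = -1 + 6 = 5, A[0][1] + B[1][1] = 6 + 1 = 7, A[0][2] + B[2][1] = 0 + -4 = -4) = -4 (attained at k = 2)
  C[0][2] = min over k of (A[0][0] + B[0][2] = -1 + -1 = -2, A[0][1] + B[1][2] = 6 + -1 = 5, A[0][2] + B[2][2] = 0 + 3 = 3) = -2 (attained at k = 0)
  C[1][0] = min over k of (A[1][0] + B[0][0] = 0 + -5 = -5, A[1][1] + B[1][0] = 6 + 7 = 13, A[1][2] + B[2][0] = 9 + 6 = 15) = -5 (attained at k = 0)
  C[1][1] = min over k of (A[1][0] + B[0][1] = 0 + 6 = 6, A[1][1] + B[1][1] = 6 + 1 = 7, A[1][2] + B[2][1] = 9 + -4 = 5) = 5 (attained at k = 2)
  C[1][2] = min over k of (A[1][0] + B[0][2] = 0 + -1 = -1, A[1][1] + B[1][2] = 6 + -1 = 5, A[1][2] + B[2][2] = 9 + 3 = 12) = -1 (attained at k = 0)
  C[2][0] = min over k of (A[2][0] + B[0][0] = 5 + -5 = 0, A[2][1] + B[1][0] = 6 + 7 = 13, A[2][2] + B[2][0] = 9 + 6 = 15) = 0 (attained at k = 0)
  C[2][1] = min over k of (A[2][0] + B[0][1] = 5 + 6 = 11, A[2][1] + B[1][1] = 6 + 1 = 7, A[2][2] + B[2][1] = 9 + -4 = 5) = 5 (attained at k = 2)
  C[2][2] = min over k of (A[2][0] + B[0][2] = 5 + -1 = 4, A[2][1] + B[1][2] = 6 + -1 = 5, A[2][2] + B[2][2] = 9 + 3 = 12) = 4 (attained at k = 0)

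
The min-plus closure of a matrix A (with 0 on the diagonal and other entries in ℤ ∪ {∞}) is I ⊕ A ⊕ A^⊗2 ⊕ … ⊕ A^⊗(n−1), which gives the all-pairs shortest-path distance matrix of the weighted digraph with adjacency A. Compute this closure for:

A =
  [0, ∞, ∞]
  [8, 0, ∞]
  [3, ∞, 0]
Closure =
  [0, ∞, ∞]
  [8, 0, ∞]
  [3, ∞, 0]

This is the Floyd-Warshall all-pairs shortest-path computation. For each intermediate vertex k = 0, 1, …, 2, update dist[i][j] ← min(dist[i][j], dist[i][k] + dist[k][j]). The final matrix gives, for each (i, j), the minimum total weight of any directed path from i to j (possibly empty when i = j).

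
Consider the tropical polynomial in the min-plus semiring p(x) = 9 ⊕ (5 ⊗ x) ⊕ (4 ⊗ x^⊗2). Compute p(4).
p(4) = 9

A tropical monomial a ⊗ x^⊗i evaluates to a + i · x. Evaluating each term at x = 4:
  Term 0 contributes 9 + 0 · 4 = 9
  Term 1 contributes 5 + 1 · 4 = 9
  Term 2 contributes 4 + 2 · 4 = 12
p(4) = ⊕ of these = min[9, 9, 12] = 9.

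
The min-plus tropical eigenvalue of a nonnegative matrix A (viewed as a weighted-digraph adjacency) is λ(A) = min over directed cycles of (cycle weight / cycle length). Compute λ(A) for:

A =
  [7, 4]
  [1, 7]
λ(A) = 5/2

Enumerate directed cycles and compute their means (weight / length). Sample:
  cycle 0 → 0: weight = 7, length = 1, mean = 7/1 ≈ 7.000
  cycle 1 → 1: weight = 7, length = 1, mean = 7/1 ≈ 7.000
  cycle 0 → 1 → 0: weight = 5, length = 2, mean = 5/2 ≈ 2.500
  cycle 1 → 0 → 1: weight = 5, length = 2, mean = 5/2 ≈ 2.500
Minimum mean = 2.500, attained e.g. along the cycle 0 → 1 → 0 with weight 5 and length 2. So λ(A) = 5/2 = 5/2.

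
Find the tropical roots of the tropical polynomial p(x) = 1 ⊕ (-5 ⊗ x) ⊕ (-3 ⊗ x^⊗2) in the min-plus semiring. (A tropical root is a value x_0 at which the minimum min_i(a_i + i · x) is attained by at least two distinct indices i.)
Roots: {-2, 6}

Each tropical root is a break point of the lower envelope of the lines y = a_i + i · x (there are 3 lines, with slopes 0, 1, ..., 2). Only the lines that attain the minimum somewhere contribute to roots; other lines are dominated. Here the surviving (envelope) indices are i = 2, i = 1, i = 0.
Intersections between consecutive envelope lines give the roots: for adjacent envelope indices i < j the intersection is x = (a_i − a_j) / (j − i). Reading off the sorted break points: {-2, 6}.
Verification: at each break x_0, at least two indices attain the minimum of min_i(a_i + i · x_0).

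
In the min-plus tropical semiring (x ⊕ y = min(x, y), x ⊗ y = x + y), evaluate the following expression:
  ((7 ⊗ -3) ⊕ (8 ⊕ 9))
((7 ⊗ -3) ⊕ (8 ⊕ 9)) = 4

Expand innermost to outermost. Recall ⊕ takes the minimum of its arguments and ⊗ takes their sum. Working out the expression ((7 ⊗ -3) ⊕ (8 ⊕ 9)) gives 4.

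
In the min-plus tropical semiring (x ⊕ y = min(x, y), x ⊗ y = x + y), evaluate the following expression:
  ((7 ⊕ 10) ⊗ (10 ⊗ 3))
((7 ⊕ 10) ⊗ (10 ⊗ 3)) = 20

Expand innermost to outermost. Recall ⊕ takes the minimum of its arguments and ⊗ takes their sum. Working out the expression ((7 ⊕ 10) ⊗ (10 ⊗ 3)) gives 20.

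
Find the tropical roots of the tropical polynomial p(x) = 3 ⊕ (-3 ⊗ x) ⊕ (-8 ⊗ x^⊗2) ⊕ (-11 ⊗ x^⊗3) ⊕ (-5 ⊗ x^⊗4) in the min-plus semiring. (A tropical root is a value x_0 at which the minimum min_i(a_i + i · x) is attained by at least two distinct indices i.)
Roots: {-6, 3, 5, 6}

Each tropical root is a break point of the lower envelope of the lines y = a_i + i · x (there are 5 lines, with slopes 0, 1, ..., 4). Only the lines that attain the minimum somewhere contribute to roots; other lines are dominated. Here the surviving (envelope) indices are i = 4, i = 3, i = 2, i = 1, i = 0.
Intersections between consecutive envelope lines give the roots: for adjacent envelope indices i < j the intersection is x = (a_i − a_j) / (j − i). Reading off the sorted break points: {-6, 3, 5, 6}.
Verification: at each break x_0, at least two indices attain the minimum of min_i(a_i + i · x_0).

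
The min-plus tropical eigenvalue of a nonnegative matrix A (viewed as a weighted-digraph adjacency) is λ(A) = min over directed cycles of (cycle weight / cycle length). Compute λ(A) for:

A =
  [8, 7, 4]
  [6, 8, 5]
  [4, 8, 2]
λ(A) = 2

Enumerate directed cycles and compute their means (weight / length). Sample:
  cycle 0 → 0: weight = 8, length = 1, mean = 8/1 ≈ 8.000
  cycle 1 → 1: weight = 8, length = 1, mean = 8/1 ≈ 8.000
  cycle 2 → 2: weight = 2, length = 1, mean = 2/1 ≈ 2.000
  cycle 0 → 1 → 0: weight = 13, length = 2, mean = 13/2 ≈ 6.500
  cycle 0 → 2 → 0: weight = 8, length = 2, mean = 8/2 ≈ 4.000
  cycle 1 → 0 → 1: weight = 13, length = 2, mean = 13/2 ≈ 6.500
Minimum mean = 2.000, attained e.g. along the cycle 2 → 2 with weight 2 and length 1. So λ(A) = 2/1 = 2.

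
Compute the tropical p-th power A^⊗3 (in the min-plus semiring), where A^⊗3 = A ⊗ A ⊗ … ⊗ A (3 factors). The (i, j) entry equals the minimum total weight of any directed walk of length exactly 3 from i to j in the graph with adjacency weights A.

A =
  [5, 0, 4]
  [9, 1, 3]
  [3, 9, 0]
A^⊗3 =
  [6, 2, 3]
  [6, 3, 3]
  [3, 3, 0]

Each entry (A^⊗3)_ij equals the minimum over all length-3 walks i = v_0 → v_1 → … → v_3 = j of Σ_t A[v_t][v_{t+1}]. For example, for (i, j) = (0, 2) we minimise over 9 possible intermediate vertex sequences; the minimum is 3, attained along the walk 0 → 1 → 2 → 2.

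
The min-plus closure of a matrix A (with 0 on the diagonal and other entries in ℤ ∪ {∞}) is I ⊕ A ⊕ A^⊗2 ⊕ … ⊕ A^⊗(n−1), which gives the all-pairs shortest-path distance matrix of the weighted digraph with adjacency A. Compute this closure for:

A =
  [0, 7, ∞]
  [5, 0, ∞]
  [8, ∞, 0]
Closure =
  [0, 7, ∞]
  [5, 0, ∞]
  [8, 15, 0]

This is the Floyd-Warshall all-pairs shortest-path computation. For each intermediate vertex k = 0, 1, …, 2, update dist[i][j] ← min(dist[i][j], dist[i][k] + dist[k][j]). The final matrix gives, for each (i, j), the minimum total weight of any directed path from i to j (possibly empty when i = j).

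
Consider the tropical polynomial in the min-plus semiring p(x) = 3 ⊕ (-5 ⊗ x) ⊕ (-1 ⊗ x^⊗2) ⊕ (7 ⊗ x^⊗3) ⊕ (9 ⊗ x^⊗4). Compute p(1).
p(1) = -4

A tropical monomial a ⊗ x^⊗i evaluates to a + i · x. Evaluating each term at x = 1:
  Term 0 contributes 3 + 0 · 1 = 3
  Term 1 contributes -5 + 1 · 1 = -4
  Term 2 contributes -1 + 2 · 1 = 1
  Term 3 contributes 7 + 3 · 1 = 10
  Term 4 contributes 9 + 4 · 1 = 13
p(1) = ⊕ of these = min[3, -4, 1, 10, 13] = -4.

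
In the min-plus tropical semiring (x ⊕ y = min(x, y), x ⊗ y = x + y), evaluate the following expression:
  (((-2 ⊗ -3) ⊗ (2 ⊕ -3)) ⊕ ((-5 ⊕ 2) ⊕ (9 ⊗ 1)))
(((-2 ⊗ -3) ⊗ (2 ⊕ -3)) ⊕ ((-5 ⊕ 2) ⊕ (9 ⊗ 1))) = -8

Expand innermost to outermost. Recall ⊕ takes the minimum of its arguments and ⊗ takes their sum. Working out the expression (((-2 ⊗ -3) ⊗ (2 ⊕ -3)) ⊕ ((-5 ⊕ 2) ⊕ (9 ⊗ 1))) gives -8.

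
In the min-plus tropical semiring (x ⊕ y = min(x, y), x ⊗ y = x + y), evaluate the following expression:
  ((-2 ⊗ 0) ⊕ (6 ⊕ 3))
((-2 ⊗ 0) ⊕ (6 ⊕ 3)) = -2

Expand innermost to outermost. Recall ⊕ takes the minimum of its arguments and ⊗ takes their sum. Working out the expression ((-2 ⊗ 0) ⊕ (6 ⊕ 3)) gives -2.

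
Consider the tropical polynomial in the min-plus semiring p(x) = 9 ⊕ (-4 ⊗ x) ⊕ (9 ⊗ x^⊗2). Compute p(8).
p(8) = 4

A tropical monomial a ⊗ x^⊗i evaluates to a + i · x. Evaluating each term at x = 8:
  Term 0 contributes 9 + 0 · 8 = 9
  Term 1 contributes -4 + 1 · 8 = 4
  Term 2 contributes 9 + 2 · 8 = 25
p(8) = ⊕ of these = min[9, 4, 25] = 4.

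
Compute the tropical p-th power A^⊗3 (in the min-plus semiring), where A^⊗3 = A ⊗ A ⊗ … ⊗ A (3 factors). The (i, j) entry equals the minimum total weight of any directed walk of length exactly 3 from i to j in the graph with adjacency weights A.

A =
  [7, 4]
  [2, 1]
A^⊗3 =
  [7, 6]
  [4, 3]

Each entry (A^⊗3)_ij equals the minimum over all length-3 walks i = v_0 → v_1 → … → v_3 = j of Σ_t A[v_t][v_{t+1}]. For example, for (i, j) = (0, 1) we minimise over 4 possible intermediate vertex sequences; the minimum is 6, attained along the walk 0 → 1 → 1 → 1.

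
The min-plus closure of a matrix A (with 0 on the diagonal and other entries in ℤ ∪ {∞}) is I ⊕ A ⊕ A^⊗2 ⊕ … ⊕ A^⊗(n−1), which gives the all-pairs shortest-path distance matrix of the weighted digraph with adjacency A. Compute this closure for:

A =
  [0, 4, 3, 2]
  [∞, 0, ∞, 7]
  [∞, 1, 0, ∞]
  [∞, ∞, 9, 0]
Closure =
  [0, 4, 3, 2]
  [∞, 0, 16, 7]
  [∞, 1, 0, 8]
  [∞, 10, 9, 0]

This is the Floyd-Warshall all-pairs shortest-path computation. For each intermediate vertex k = 0, 1, …, 3, update dist[i][j] ← min(dist[i][j], dist[i][k] + dist[k][j]). The final matrix gives, for each (i, j), the minimum total weight of any directed path from i to j (possibly empty when i = j).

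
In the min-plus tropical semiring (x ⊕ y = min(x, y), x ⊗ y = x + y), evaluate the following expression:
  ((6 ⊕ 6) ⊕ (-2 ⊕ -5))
((6 ⊕ 6) ⊕ (-2 ⊕ -5)) = -5

Expand innermost to outermost. Recall ⊕ takes the minimum of its arguments and ⊗ takes their sum. Working out the expression ((6 ⊕ 6) ⊕ (-2 ⊕ -5)) gives -5.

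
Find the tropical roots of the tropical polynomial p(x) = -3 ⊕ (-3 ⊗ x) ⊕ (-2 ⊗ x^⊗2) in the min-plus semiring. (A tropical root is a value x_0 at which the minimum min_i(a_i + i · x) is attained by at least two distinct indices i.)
Roots: {-1, 0}

Each tropical root is a break point of the lower envelope of the lines y = a_i + i · x (there are 3 lines, with slopes 0, 1, ..., 2). Only the lines that attain the minimum somewhere contribute to roots; other lines are dominated. Here the surviving (envelope) indices are i = 2, i = 1, i = 0.
Intersections between consecutive envelope lines give the roots: for adjacent envelope indices i < j the intersection is x = (a_i − a_j) / (j − i). Reading off the sorted break points: {-1, 0}.
Verification: at each break x_0, at least two indices attain the minimum of min_i(a_i + i · x_0).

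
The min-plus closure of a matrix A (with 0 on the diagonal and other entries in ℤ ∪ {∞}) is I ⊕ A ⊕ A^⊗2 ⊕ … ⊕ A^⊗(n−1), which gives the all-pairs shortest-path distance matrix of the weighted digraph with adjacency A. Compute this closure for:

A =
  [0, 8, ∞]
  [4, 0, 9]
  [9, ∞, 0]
Closure =
  [0, 8, 17]
  [4, 0, 9]
  [9, 17, 0]

This is the Floyd-Warshall all-pairs shortest-path computation. For each intermediate vertex k = 0, 1, …, 2, update dist[i][j] ← min(dist[i][j], dist[i][k] + dist[k][j]). The final matrix gives, for each (i, j), the minimum total weight of any directed path from i to j (possibly empty when i = j).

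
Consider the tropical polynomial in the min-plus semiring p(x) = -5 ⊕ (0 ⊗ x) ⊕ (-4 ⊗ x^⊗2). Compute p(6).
p(6) = -5

A tropical monomial a ⊗ x^⊗i evaluates to a + i · x. Evaluating each term at x = 6:
  Term 0 contributes -5 + 0 · 6 = -5
  Term 1 contributes 0 + 1 · 6 = 6
  Term 2 contributes -4 + 2 · 6 = 8
p(6) = ⊕ of these = min[-5, 6, 8] = -5.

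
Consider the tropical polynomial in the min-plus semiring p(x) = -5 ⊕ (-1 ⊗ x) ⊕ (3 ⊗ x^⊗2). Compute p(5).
p(5) = -5

A tropical monomial a ⊗ x^⊗i evaluates to a + i · x. Evaluating each term at x = 5:
  Term 0 contributes -5 + 0 · 5 = -5
  Term 1 contributes -1 + 1 · 5 = 4
  Term 2 contributes 3 + 2 · 5 = 13
p(5) = ⊕ of these = min[-5, 4, 13] = -5.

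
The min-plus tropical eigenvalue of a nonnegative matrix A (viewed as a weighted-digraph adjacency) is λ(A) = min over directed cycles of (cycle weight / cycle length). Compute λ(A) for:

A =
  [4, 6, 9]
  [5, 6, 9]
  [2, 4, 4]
λ(A) = 4

Enumerate directed cycles and compute their means (weight / length). Sample:
  cycle 0 → 0: weight = 4, length = 1, mean = 4/1 ≈ 4.000
  cycle 1 → 1: weight = 6, length = 1, mean = 6/1 ≈ 6.000
  cycle 2 → 2: weight = 4, length = 1, mean = 4/1 ≈ 4.000
  cycle 0 → 1 → 0: weight = 11, length = 2, mean = 11/2 ≈ 5.500
  cycle 0 → 2 → 0: weight = 11, length = 2, mean = 11/2 ≈ 5.500
  cycle 1 → 0 → 1: weight = 11, length = 2, mean = 11/2 ≈ 5.500
Minimum mean = 4.000, attained e.g. along the cycle 0 → 0 with weight 4 and length 1. So λ(A) = 4/1 = 4.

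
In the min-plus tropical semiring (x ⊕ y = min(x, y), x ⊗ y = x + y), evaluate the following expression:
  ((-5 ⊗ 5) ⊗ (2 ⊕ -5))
((-5 ⊗ 5) ⊗ (2 ⊕ -5)) = -5

Expand innermost to outermost. Recall ⊕ takes the minimum of its arguments and ⊗ takes their sum. Working out the expression ((-5 ⊗ 5) ⊗ (2 ⊕ -5)) gives -5.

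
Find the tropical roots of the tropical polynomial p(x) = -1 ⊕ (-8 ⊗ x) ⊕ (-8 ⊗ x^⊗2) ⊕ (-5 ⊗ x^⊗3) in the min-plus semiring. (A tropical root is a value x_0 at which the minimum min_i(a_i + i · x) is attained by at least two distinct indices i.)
Roots: {-3, 0, 7}

Each tropical root is a break point of the lower envelope of the lines y = a_i + i · x (there are 4 lines, with slopes 0, 1, ..., 3). Only the lines that attain the minimum somewhere contribute to roots; other lines are dominated. Here the surviving (envelope) indices are i = 3, i = 2, i = 1, i = 0.
Intersections between consecutive envelope lines give the roots: for adjacent envelope indices i < j the intersection is x = (a_i − a_j) / (j − i). Reading off the sorted break points: {-3, 0, 7}.
Verification: at each break x_0, at least two indices attain the minimum of min_i(a_i + i · x_0).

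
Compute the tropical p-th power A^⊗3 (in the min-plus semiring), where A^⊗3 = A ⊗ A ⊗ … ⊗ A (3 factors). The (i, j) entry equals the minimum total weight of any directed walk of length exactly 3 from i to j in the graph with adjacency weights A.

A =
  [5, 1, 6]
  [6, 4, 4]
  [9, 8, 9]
A^⊗3 =
  [11, 8, 9]
  [13, 11, 11]
  [16, 14, 14]

Each entry (A^⊗3)_ij equals the minimum over all length-3 walks i = v_0 → v_1 → … → v_3 = j of Σ_t A[v_t][v_{t+1}]. For example, for (i, j) = (0, 2) we minimise over 9 possible intermediate vertex sequences; the minimum is 9, attained along the walk 0 → 1 → 1 → 2.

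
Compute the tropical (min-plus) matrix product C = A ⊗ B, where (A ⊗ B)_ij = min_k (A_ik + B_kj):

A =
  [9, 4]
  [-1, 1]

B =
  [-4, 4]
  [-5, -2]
A ⊗ B =
  [-1, 2]
  [-5, -1]

Apply the min-plus product entry-by-entry:
  C[0][0] = min over k of (A[0][0] + B[0][0] = 9 + -4 = 5, A[0][1] + B[1][0] = 4 + -5 = -1) = -1 (attained at k = 1)
  C[0][1] = min over k of (A[0][0] + B[0][1] = 9 + 4 = 13, A[0][1] + B[1][1] = 4 + -2 = 2) = 2 (attained at k = 1)
  C[1][0] = min over k of (A[1][0] + B[0][0] = -1 + -4 = -5, A[1][1] + B[1][0] = 1 + -5 = -4) = -5 (attained at k = 0)
  C[1][1] = min over k of (A[1][0] + B[0][1] = -1 + 4 = 3, A[1][1] + B[1][1] = 1 + -2 = -1) = -1 (attained at k = 1)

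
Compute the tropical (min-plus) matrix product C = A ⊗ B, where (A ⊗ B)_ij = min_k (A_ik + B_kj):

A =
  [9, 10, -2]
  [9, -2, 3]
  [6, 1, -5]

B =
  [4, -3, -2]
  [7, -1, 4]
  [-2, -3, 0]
A ⊗ B =
  [-4, -5, -2]
  [1, -3, 2]
  [-7, -8, -5]

Apply the min-plus product entry-by-entry:
  C[0][0] = min over k of (A[0][0] + B[0][0] = 9 + 4 = 13, A[0][1] + B[1][0] = 10 + 7 = 17, A[0][2] + B[2][0] = -2 + -2 = -4) = -4 (attained at k = 2)
  C[0][1] = min over k of (A[0][0] + B[0][1] = 9 + -3 = 6, A[0][1] + B[1][1] = 10 + -1 = 9, A[0][2] + B[2][1] = -2 + -3 = -5) = -5 (attained at k = 2)
  C[0][2] = min over k of (A[0][0] + B[0][2] = 9 + -2 = 7, A[0][1] + B[1][2] = 10 + 4 = 14, A[0][2] + B[2][2] = -2 + 0 = -2) = -2 (attained at k = 2)
  C[1][0] = min over k of (A[1][0] + B[0][0] = 9 + 4 = 13, A[1][1] + B[1][0] = -2 + 7 = 5, A[1][2] + B[2][0] = 3 + -2 = 1) = 1 (attained at k = 2)
  C[1][1] = min over k of (A[1][0] + B[0][1] = 9 + -3 = 6, A[1][1] + B[1][1] = -2 + -1 = -3, A[1][2] + B[2][1] = 3 + -3 = 0) = -3 (attained at k = 1)
  C[1][2] = min over k of (A[1][0] + B[0][2] = 9 + -2 = 7, A[1][1] + B[1][2] = -2 + 4 = 2, A[1][2] + B[2][2] = 3 + 0 = 3) = 2 (attained at k = 1)
  C[2][0] = min over k of (A[2][0] + B[0][0] = 6 + 4 = 10, A[2][1] + B[1][0] = 1 + 7 = 8, A[2][2] + B[2][0] = -5 + -2 = -7) = -7 (attained at k = 2)
  C[2][1] = min over k of (A[2][0] + B[0][1] = 6 + -3 = 3, A[2][1] + B[1][1] = 1 + -1 = 0, A[2][2] + B[2][1] = -5 + -3 = -8) = -8 (attained at k = 2)
  C[2][2] = min over k of (A[2][0] + B[0][2] = 6 + -2 = 4, A[2][1] + B[1][2] = 1 + 4 = 5, A[2][2] + B[2][2] = -5 + 0 = -5) = -5 (attained at k = 2)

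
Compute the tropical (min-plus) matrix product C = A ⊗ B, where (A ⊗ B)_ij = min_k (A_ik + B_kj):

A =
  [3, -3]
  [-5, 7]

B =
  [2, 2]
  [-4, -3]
A ⊗ B =
  [-7, -6]
  [-3, -3]

Apply the min-plus product entry-by-entry:
  C[0][0] = min over k of (A[0][0] + B[0][0] = 3 + 2 = 5, A[0][1] + B[1][0] = -3 + -4 = -7) = -7 (attained at k = 1)
  C[0][1] = min over k of (A[0][0] + B[0][1] = 3 + 2 = 5, A[0][1] + B[1][1] = -3 + -3 = -6) = -6 (attained at k = 1)
  C[1][0] = min over k of (A[1][0] + B[0][0] = -5 + 2 = -3, A[1][1] + B[1][0] = 7 + -4 = 3) = -3 (attained at k = 0)
  C[1][1] = min over k of (A[1][0] + B[0][1] = -5 + 2 = -3, A[1][1] + B[1][1] = 7 + -3 = 4) = -3 (attained at k = 0)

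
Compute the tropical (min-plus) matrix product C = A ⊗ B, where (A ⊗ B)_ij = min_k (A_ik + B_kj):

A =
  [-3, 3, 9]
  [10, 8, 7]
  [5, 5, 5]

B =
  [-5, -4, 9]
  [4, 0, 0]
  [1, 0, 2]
A ⊗ B =
  [-8, -7, 3]
  [5, 6, 8]
  [0, 1, 5]

Apply the min-plus product entry-by-entry:
  C[0][0] = min over k of (A[0][0] + B[0][0] = -3 + -5 = -8, A[0][1] + B[1][0] = 3 + 4 = 7, A[0][2] + B[2][0] = 9 + 1 = 10) = -8 (attained at k = 0)
  C[0][1] = min over k of (A[0][0] + B[0][1] = -3 + -4 = -7, A[0][1] + B[1][1] = 3 + 0 = 3, A[0][2] + B[2][1] = 9 + 0 = 9) = -7 (attained at k = 0)
  C[0][2] = min over k of (A[0][0] + B[0][2] = -3 + 9 = 6, A[0][1] + B[1][2] = 3 + 0 = 3, A[0][2] + B[2][2] = 9 + 2 = 11) = 3 (attained at k = 1)
  C[1][0] = min over k of (A[1][0] + B[0][0] = 10 + -5 = 5, A[1][1] + B[1][0] = 8 + 4 = 12, A[1][2] + B[2][0] = 7 + 1 = 8) = 5 (attained at k = 0)
  C[1][1] = min over k of (A[1][0] + B[0][1] = 10 + -4 = 6, A[1][1] + B[1][1] = 8 + 0 = 8, A[1][2] + B[2][1] = 7 + 0 = 7) = 6 (attained at k = 0)
  C[1][2] = min over k of (A[1][0] + B[0][2] = 10 + 9 = 19, A[1][1] + B[1][2] = 8 + 0 = 8, A[1][2] + B[2][2] = 7 + 2 = 9) = 8 (attained at k = 1)
  C[2][0] = min over k of (A[2][0] + B[0][0] = 5 + -5 = 0, A[2][1] + B[1][0] = 5 + 4 = 9, A[2][2] + B[2][0] = 5 + 1 = 6) = 0 (attained at k = 0)
  C[2][1] = min over k of (A[2][0] + B[0][1] = 5 + -4 = 1, A[2][1] + B[1][1] = 5 + 0 = 5, A[2][2] + B[2][1] = 5 + 0 = 5) = 1 (attained at k = 0)
  C[2][2] = min over k of (A[2][0] + B[0][2] = 5 + 9 = 14, A[2][1] + B[1][2] = 5 + 0 = 5, A[2][2] + B[2][2] = 5 + 2 = 7) = 5 (attained at k = 1)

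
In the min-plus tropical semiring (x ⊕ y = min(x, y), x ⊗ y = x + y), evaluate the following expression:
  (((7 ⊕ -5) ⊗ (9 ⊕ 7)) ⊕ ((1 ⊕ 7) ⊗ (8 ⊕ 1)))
(((7 ⊕ -5) ⊗ (9 ⊕ 7)) ⊕ ((1 ⊕ 7) ⊗ (8 ⊕ 1))) = 2

Expand innermost to outermost. Recall ⊕ takes the minimum of its arguments and ⊗ takes their sum. Working out the expression (((7 ⊕ -5) ⊗ (9 ⊕ 7)) ⊕ ((1 ⊕ 7) ⊗ (8 ⊕ 1))) gives 2.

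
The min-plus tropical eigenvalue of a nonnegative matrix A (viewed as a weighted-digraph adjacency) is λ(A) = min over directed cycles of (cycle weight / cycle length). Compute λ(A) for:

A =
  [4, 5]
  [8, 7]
λ(A) = 4

Enumerate directed cycles and compute their means (weight / length). Sample:
  cycle 0 → 0: weight = 4, length = 1, mean = 4/1 ≈ 4.000
  cycle 1 → 1: weight = 7, length = 1, mean = 7/1 ≈ 7.000
  cycle 0 → 1 → 0: weight = 13, length = 2, mean = 13/2 ≈ 6.500
  cycle 1 → 0 → 1: weight = 13, length = 2, mean = 13/2 ≈ 6.500
Minimum mean = 4.000, attained e.g. along the cycle 0 → 0 with weight 4 and length 1. So λ(A) = 4/1 = 4.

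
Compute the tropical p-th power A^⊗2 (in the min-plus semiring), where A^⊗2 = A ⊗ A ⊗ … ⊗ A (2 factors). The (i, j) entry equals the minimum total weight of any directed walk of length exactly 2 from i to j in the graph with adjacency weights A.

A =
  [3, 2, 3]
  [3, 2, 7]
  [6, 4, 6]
A^⊗2 =
  [5, 4, 6]
  [5, 4, 6]
  [7, 6, 9]

Each entry (A^⊗2)_ij equals the minimum over all length-2 walks i = v_0 → v_1 → … → v_2 = j of Σ_t A[v_t][v_{t+1}]. For example, for (i, j) = (0, 2) we minimise over 3 possible intermediate vertex sequences; the minimum is 6, attained along the walk 0 → 0 → 2.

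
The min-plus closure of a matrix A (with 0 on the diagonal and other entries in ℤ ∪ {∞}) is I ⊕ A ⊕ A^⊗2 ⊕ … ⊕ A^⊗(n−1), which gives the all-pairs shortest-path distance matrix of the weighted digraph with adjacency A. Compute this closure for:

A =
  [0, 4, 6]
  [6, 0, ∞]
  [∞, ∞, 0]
Closure =
  [0, 4, 6]
  [6, 0, 12]
  [∞, ∞, 0]

This is the Floyd-Warshall all-pairs shortest-path computation. For each intermediate vertex k = 0, 1, …, 2, update dist[i][j] ← min(dist[i][j], dist[i][k] + dist[k][j]). The final matrix gives, for each (i, j), the minimum total weight of any directed path from i to j (possibly empty when i = j).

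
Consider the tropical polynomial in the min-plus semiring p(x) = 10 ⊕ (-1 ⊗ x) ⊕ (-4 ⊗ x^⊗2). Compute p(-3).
p(-3) = -10

A tropical monomial a ⊗ x^⊗i evaluates to a + i · x. Evaluating each term at x = -3:
  Term 0 contributes 10 + 0 · -3 = 10
  Term 1 contributes -1 + 1 · -3 = -4
  Term 2 contributes -4 + 2 · -3 = -10
p(-3) = ⊕ of these = min[10, -4, -10] = -10.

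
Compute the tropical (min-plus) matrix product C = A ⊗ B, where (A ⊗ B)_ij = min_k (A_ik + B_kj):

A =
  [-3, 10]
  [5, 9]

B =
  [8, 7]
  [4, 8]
A ⊗ B =
  [5, 4]
  [13, 12]

Apply the min-plus product entry-by-entry:
  C[0][0] = min over k of (A[0][0] + B[0][0] = -3 + 8 = 5, A[0][1] + B[1][0] = 10 + 4 = 14) = 5 (attained at k = 0)
  C[0][1] = min over k of (A[0][0] + B[0][1] = -3 + 7 = 4, A[0][1] + B[1][1] = 10 + 8 = 18) = 4 (attained at k = 0)
  C[1][0] = min over k of (A[1][0] + B[0][0] = 5 + 8 = 13, A[1][1] + B[1][0] = 9 + 4 = 13) = 13 (attained at k = 0)
  C[1][1] = min over k of (A[1][0] + B[0][1] = 5 + 7 = 12, A[1][1] + B[1][1] = 9 + 8 = 17) = 12 (attained at k = 0)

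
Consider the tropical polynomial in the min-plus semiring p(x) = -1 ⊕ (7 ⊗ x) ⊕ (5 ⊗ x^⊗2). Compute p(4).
p(4) = -1

A tropical monomial a ⊗ x^⊗i evaluates to a + i · x. Evaluating each term at x = 4:
  Term 0 contributes -1 + 0 · 4 = -1
  Term 1 contributes 7 + 1 · 4 = 11
  Term 2 contributes 5 + 2 · 4 = 13
p(4) = ⊕ of these = min[-1, 11, 13] = -1.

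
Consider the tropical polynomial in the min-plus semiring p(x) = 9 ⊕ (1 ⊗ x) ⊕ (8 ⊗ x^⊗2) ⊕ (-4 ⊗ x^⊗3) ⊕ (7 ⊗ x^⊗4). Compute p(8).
p(8) = 9

A tropical monomial a ⊗ x^⊗i evaluates to a + i · x. Evaluating each term at x = 8:
  Term 0 contributes 9 + 0 · 8 = 9
  Term 1 contributes 1 + 1 · 8 = 9
  Term 2 contributes 8 + 2 · 8 = 24
  Term 3 contributes -4 + 3 · 8 = 20
  Term 4 contributes 7 + 4 · 8 = 39
p(8) = ⊕ of these = min[9, 9, 24, 20, 39] = 9.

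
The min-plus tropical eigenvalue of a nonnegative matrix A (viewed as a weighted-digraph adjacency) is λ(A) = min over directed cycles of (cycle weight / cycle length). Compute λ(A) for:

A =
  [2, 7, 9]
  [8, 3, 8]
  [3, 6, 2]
λ(A) = 2

Enumerate directed cycles and compute their means (weight / length). Sample:
  cycle 0 → 0: weight = 2, length = 1, mean = 2/1 ≈ 2.000
  cycle 1 → 1: weight = 3, length = 1, mean = 3/1 ≈ 3.000
  cycle 2 → 2: weight = 2, length = 1, mean = 2/1 ≈ 2.000
  cycle 0 → 1 → 0: weight = 15, length = 2, mean = 15/2 ≈ 7.500
  cycle 0 → 2 → 0: weight = 12, length = 2, mean = 12/2 ≈ 6.000
  cycle 1 → 0 → 1: weight = 15, length = 2, mean = 15/2 ≈ 7.500
Minimum mean = 2.000, attained e.g. along the cycle 0 → 0 with weight 2 and length 1. So λ(A) = 2/1 = 2.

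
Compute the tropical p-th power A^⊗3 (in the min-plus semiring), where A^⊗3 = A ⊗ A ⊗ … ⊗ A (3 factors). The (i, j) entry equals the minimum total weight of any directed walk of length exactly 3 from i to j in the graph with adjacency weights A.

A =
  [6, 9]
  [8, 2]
A^⊗3 =
  [18, 13]
  [12, 6]

Each entry (A^⊗3)_ij equals the minimum over all length-3 walks i = v_0 → v_1 → … → v_3 = j of Σ_t A[v_t][v_{t+1}]. For example, for (i, j) = (0, 1) we minimise over 4 possible intermediate vertex sequences; the minimum is 13, attained along the walk 0 → 1 → 1 → 1.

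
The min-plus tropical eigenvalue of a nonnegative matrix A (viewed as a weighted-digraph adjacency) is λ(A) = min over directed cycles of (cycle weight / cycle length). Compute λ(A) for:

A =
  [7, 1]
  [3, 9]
λ(A) = 2

Enumerate directed cycles and compute their means (weight / length). Sample:
  cycle 0 → 0: weight = 7, length = 1, mean = 7/1 ≈ 7.000
  cycle 1 → 1: weight = 9, length = 1, mean = 9/1 ≈ 9.000
  cycle 0 → 1 → 0: weight = 4, length = 2, mean = 4/2 ≈ 2.000
  cycle 1 → 0 → 1: weight = 4, length = 2, mean = 4/2 ≈ 2.000
Minimum mean = 2.000, attained e.g. along the cycle 0 → 1 → 0 with weight 4 and length 2. So λ(A) = 4/2 = 2.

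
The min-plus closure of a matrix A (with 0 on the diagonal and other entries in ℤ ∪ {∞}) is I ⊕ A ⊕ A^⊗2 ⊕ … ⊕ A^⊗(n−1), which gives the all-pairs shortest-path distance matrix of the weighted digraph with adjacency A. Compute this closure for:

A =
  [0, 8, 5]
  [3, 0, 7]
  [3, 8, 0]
Closure =
  [0, 8, 5]
  [3, 0, 7]
  [3, 8, 0]

This is the Floyd-Warshall all-pairs shortest-path computation. For each intermediate vertex k = 0, 1, …, 2, update dist[i][j] ← min(dist[i][j], dist[i][k] + dist[k][j]). The final matrix gives, for each (i, j), the minimum total weight of any directed path from i to j (possibly empty when i = j).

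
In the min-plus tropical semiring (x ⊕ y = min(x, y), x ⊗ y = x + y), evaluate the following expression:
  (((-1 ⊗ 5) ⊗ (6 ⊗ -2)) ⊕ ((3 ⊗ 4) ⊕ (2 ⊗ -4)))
(((-1 ⊗ 5) ⊗ (6 ⊗ -2)) ⊕ ((3 ⊗ 4) ⊕ (2 ⊗ -4))) = -2

Expand innermost to outermost. Recall ⊕ takes the minimum of its arguments and ⊗ takes their sum. Working out the expression (((-1 ⊗ 5) ⊗ (6 ⊗ -2)) ⊕ ((3 ⊗ 4) ⊕ (2 ⊗ -4))) gives -2.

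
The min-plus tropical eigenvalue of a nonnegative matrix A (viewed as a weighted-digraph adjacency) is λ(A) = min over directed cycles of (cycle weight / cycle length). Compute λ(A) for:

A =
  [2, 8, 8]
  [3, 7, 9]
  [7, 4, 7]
λ(A) = 2

Enumerate directed cycles and compute their means (weight / length). Sample:
  cycle 0 → 0: weight = 2, length = 1, mean = 2/1 ≈ 2.000
  cycle 1 → 1: weight = 7, length = 1, mean = 7/1 ≈ 7.000
  cycle 2 → 2: weight = 7, length = 1, mean = 7/1 ≈ 7.000
  cycle 0 → 1 → 0: weight = 11, length = 2, mean = 11/2 ≈ 5.500
  cycle 0 → 2 → 0: weight = 15, length = 2, mean = 15/2 ≈ 7.500
  cycle 1 → 0 → 1: weight = 11, length = 2, mean = 11/2 ≈ 5.500
Minimum mean = 2.000, attained e.g. along the cycle 0 → 0 with weight 2 and length 1. So λ(A) = 2/1 = 2.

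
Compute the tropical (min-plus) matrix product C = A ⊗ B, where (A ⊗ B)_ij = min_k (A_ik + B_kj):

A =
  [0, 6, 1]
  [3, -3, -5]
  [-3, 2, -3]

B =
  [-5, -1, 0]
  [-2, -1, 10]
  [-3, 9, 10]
A ⊗ B =
  [-5, -1, 0]
  [-8, -4, 3]
  [-8, -4, -3]

Apply the min-plus product entry-by-entry:
  C[0][0] = min over k of (A[0][0] + B[0][0] = 0 + -5 = -5, A[0][1] + B[1][0] = 6 + -2 = 4, A[0][2] + B[2][0] = 1 + -3 = -2) = -5 (attained at k = 0)
  C[0][1] = min over k of (A[0][0] + B[0][1] = 0 + -1 = -1, A[0][1] + B[1][1] = 6 + -1 = 5, A[0][2] + B[2][1] = 1 + 9 = 10) = -1 (attained at k = 0)
  C[0][2] = min over k of (A[0][0] + B[0][2] = 0 + 0 = 0, A[0][1] + B[1][2] = 6 + 10 = 16, A[0][2] + B[2][2] = 1 + 10 = 11) = 0 (attained at k = 0)
  C[1][0] = min over k of (A[1][0] + B[0][0] = 3 + -5 = -2, A[1][1] + B[1][0] = -3 + -2 = -5, A[1][2] + B[2][0] = -5 + -3 = -8) = -8 (attained at k = 2)
  C[1][1] = min over k of (A[1][0] + B[0][1] = 3 + -1 = 2, A[1][1] + B[1][1] = -3 + -1 = -4, A[1][2] + B[2][1] = -5 + 9 = 4) = -4 (attained at k = 1)
  C[1][2] = min over k of (A[1][0] + B[0][2] = 3 + 0 = 3, A[1][1] + B[1][2] = -3 + 10 = 7, A[1][2] + B[2][2] = -5 + 10 = 5) = 3 (attained at k = 0)
  C[2][0] = min over k of (A[2][0] + B[0][0] = -3 + -5 = -8, A[2][1] + B[1][0] = 2 + -2 = 0, A[2][2] + B[2][0] = -3 + -3 = -6) = -8 (attained at k = 0)
  C[2][1] = min over k of (A[2][0] + B[0][1] = -3 + -1 = -4, A[2][1] + B[1][1] = 2 + -1 = 1, A[2][2] + B[2][1] = -3 + 9 = 6) = -4 (attained at k = 0)
  C[2][2] = min over k of (A[2][0] + B[0][2] = -3 + 0 = -3, A[2][1] + B[1][2] = 2 + 10 = 12, A[2][2] + B[2][2] = -3 + 10 = 7) = -3 (attained at k = 0)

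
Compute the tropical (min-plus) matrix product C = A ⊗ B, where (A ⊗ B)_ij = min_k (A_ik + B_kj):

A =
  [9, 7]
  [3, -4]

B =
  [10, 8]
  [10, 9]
A ⊗ B =
  [17, 16]
  [6, 5]

Apply the min-plus product entry-by-entry:
  C[0][0] = min over k of (A[0][0] + B[0][0] = 9 + 10 = 19, A[0][1] + B[1][0] = 7 + 10 = 17) = 17 (attained at k = 1)
  C[0][1] = min over k of (A[0][0] + B[0][1] = 9 + 8 = 17, A[0][1] + B[1][1] = 7 + 9 = 16) = 16 (attained at k = 1)
  C[1][0] = min over k of (A[1][0] + B[0][0] = 3 + 10 = 13, A[1][1] + B[1][0] = -4 + 10 = 6) = 6 (attained at k = 1)
  C[1][1] = min over k of (A[1][0] + B[0][1] = 3 + 8 = 11, A[1][1] + B[1][1] = -4 + 9 = 5) = 5 (attained at k = 1)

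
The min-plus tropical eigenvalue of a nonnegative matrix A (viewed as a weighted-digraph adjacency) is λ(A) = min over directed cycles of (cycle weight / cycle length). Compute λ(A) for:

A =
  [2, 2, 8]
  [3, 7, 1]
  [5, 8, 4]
λ(A) = 2

Enumerate directed cycles and compute their means (weight / length). Sample:
  cycle 0 → 0: weight = 2, length = 1, mean = 2/1 ≈ 2.000
  cycle 1 → 1: weight = 7, length = 1, mean = 7/1 ≈ 7.000
  cycle 2 → 2: weight = 4, length = 1, mean = 4/1 ≈ 4.000
  cycle 0 → 1 → 0: weight = 5, length = 2, mean = 5/2 ≈ 2.500
  cycle 0 → 2 → 0: weight = 13, length = 2, mean = 13/2 ≈ 6.500
  cycle 1 → 0 → 1: weight = 5, length = 2, mean = 5/2 ≈ 2.500
Minimum mean = 2.000, attained e.g. along the cycle 0 → 0 with weight 2 and length 1. So λ(A) = 2/1 = 2.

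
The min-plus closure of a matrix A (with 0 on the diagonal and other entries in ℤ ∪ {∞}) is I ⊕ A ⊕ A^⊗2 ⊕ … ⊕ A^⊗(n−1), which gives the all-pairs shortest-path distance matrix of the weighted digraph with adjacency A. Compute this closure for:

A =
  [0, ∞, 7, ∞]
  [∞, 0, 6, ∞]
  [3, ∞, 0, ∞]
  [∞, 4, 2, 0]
Closure =
  [0, ∞, 7, ∞]
  [9, 0, 6, ∞]
  [3, ∞, 0, ∞]
  [5, 4, 2, 0]

This is the Floyd-Warshall all-pairs shortest-path computation. For each intermediate vertex k = 0, 1, …, 3, update dist[i][j] ← min(dist[i][j], dist[i][k] + dist[k][j]). The final matrix gives, for each (i, j), the minimum total weight of any directed path from i to j (possibly empty when i = j).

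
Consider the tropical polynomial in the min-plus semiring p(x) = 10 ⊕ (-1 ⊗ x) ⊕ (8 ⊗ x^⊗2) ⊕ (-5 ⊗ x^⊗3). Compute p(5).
p(5) = 4

A tropical monomial a ⊗ x^⊗i evaluates to a + i · x. Evaluating each term at x = 5:
  Term 0 contributes 10 + 0 · 5 = 10
  Term 1 contributes -1 + 1 · 5 = 4
  Term 2 contributes 8 + 2 · 5 = 18
  Term 3 contributes -5 + 3 · 5 = 10
p(5) = ⊕ of these = min[10, 4, 18, 10] = 4.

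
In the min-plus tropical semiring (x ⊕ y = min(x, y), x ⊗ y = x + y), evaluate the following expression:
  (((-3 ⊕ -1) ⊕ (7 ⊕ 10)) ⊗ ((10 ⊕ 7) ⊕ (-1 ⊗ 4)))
(((-3 ⊕ -1) ⊕ (7 ⊕ 10)) ⊗ ((10 ⊕ 7) ⊕ (-1 ⊗ 4))) = 0

Expand innermost to outermost. Recall ⊕ takes the minimum of its arguments and ⊗ takes their sum. Working out the expression (((-3 ⊕ -1) ⊕ (7 ⊕ 10)) ⊗ ((10 ⊕ 7) ⊕ (-1 ⊗ 4))) gives 0.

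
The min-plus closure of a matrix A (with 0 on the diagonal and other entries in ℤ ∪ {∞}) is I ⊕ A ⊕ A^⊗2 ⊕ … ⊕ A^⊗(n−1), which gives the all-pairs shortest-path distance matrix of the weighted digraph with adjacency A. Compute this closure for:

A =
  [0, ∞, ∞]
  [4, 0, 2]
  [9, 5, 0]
Closure =
  [0, ∞, ∞]
  [4, 0, 2]
  [9, 5, 0]

This is the Floyd-Warshall all-pairs shortest-path computation. For each intermediate vertex k = 0, 1, …, 2, update dist[i][j] ← min(dist[i][j], dist[i][k] + dist[k][j]). The final matrix gives, for each (i, j), the minimum total weight of any directed path from i to j (possibly empty when i = j).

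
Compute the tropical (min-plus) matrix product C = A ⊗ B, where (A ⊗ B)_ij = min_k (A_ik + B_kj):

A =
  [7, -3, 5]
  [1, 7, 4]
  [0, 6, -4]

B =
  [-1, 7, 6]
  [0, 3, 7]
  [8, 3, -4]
A ⊗ B =
  [-3, 0, 1]
  [0, 7, 0]
  [-1, -1, -8]

Apply the min-plus product entry-by-entry:
  C[0][0] = min over k of (A[0][0] + B[0][0] = 7 + -1 = 6, A[0][1] + B[1][0] = -3 + 0 = -3, A[0][2] + B[2][0] = 5 + 8 = 13) = -3 (attained at k = 1)
  C[0][1] = min over k of (A[0][0] + B[0][1] = 7 + 7 = 14, A[0][1] + B[1][1] = -3 + 3 = 0, A[0][2] + B[2][1] = 5 + 3 = 8) = 0 (attained at k = 1)
  C[0][2] = min over k of (A[0][0] + B[0][2] = 7 + 6 = 13, A[0][1] + B[1][2] = -3 + 7 = 4, A[0][2] + B[2][2] = 5 + -4 = 1) = 1 (attained at k = 2)
  C[1][0] = min over k of (A[1][0] + B[0][0] = 1 + -1 = 0, A[1][1] + B[1][0] = 7 + 0 = 7, A[1][2] + B[2][0] = 4 + 8 = 12) = 0 (attained at k = 0)
  C[1][1] = min over k of (A[1][0] + B[0][1] = 1 + 7 = 8, A[1][1] + B[1][1] = 7 + 3 = 10, A[1][2] + B[2][1] = 4 + 3 = 7) = 7 (attained at k = 2)
  C[1][2] = min over k of (A[1][0] + B[0][2] = 1 + 6 = 7, A[1][1] + B[1][2] = 7 + 7 = 14, A[1][2] + B[2][2] = 4 + -4 = 0) = 0 (attained at k = 2)
  C[2][0] = min over k of (A[2][0] + B[0][0] = 0 + -1 = -1, A[2][1] + B[1][0] = 6 + 0 = 6, A[2][2] + B[2][0] = -4 + 8 = 4) = -1 (attained at k = 0)
  C[2][1] = min over k of (A[2][0] + B[0][1] = 0 + 7 = 7, A[2][1] + B[1][1] = 6 + 3 = 9, A[2][2] + B[2][1] = -4 + 3 = -1) = -1 (attained at k = 2)
  C[2][2] = min over k of (A[2][0] + B[0][2] = 0 + 6 = 6, A[2][1] + B[1][2] = 6 + 7 = 13, A[2][2] + B[2][2] = -4 + -4 = -8) = -8 (attained at k = 2)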